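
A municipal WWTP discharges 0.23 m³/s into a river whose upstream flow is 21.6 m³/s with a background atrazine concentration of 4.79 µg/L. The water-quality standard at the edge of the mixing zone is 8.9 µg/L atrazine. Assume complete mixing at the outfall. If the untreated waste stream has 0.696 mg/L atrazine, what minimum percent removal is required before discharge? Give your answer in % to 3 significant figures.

43.3 %

4.79 µg/L = 0.00479 mg/L.
8.9 µg/L = 0.0089 mg/L.
Mass balance: 0.0089·21.83 = 0.23·Cₑ + 21.6·0.00479.
Cₑ = (0.1943 − 0.1035) / 0.23 = 0.3949 mg/L.
Required removal = 1 − 0.3949/0.696 = 43.26 %.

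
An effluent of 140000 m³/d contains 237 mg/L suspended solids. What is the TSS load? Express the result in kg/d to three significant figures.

33200 kg/d

140000 m³/d = 1.62 m³/s.
Mass flux = Q·C = 1.62 m³/s × 237 g/m³ = 384 g/s.
= 384 g/s × 86.4 = 3.318e+04 kg/d.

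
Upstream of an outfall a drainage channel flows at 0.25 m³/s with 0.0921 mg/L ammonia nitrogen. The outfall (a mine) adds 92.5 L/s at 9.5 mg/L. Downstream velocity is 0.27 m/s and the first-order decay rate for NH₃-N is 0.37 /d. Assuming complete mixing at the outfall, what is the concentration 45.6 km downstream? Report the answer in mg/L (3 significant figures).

92.5 L/s = 0.0925 m³/s.
After complete mixing, C₀ = (0.0925·9.5 + 0.25·0.0921) / 0.3425 = 2.633 mg/L.
Travel time t = 4.56e+04 m / 0.27 m/s = 1.689e+05 s = 1.955 d.
C = 2.633·exp(−0.37·1.955) = 2.633·0.4852 = 1.277 mg/L.

1.28 mg/L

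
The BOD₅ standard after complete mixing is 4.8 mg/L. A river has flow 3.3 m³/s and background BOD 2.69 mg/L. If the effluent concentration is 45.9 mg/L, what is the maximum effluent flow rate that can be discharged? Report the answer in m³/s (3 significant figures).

Mass balance at complete mixing: C_std·(Q_w + Q_r) = Q_w·C_e + Q_r·C_b.
Rearranging, Q_w = Q_r·(C_std − C_b)/(C_e − C_std) = 3.3·(4.8 − 2.69) / (45.9 − 4.8) = 0.1694 m³/s.

0.169 m³/s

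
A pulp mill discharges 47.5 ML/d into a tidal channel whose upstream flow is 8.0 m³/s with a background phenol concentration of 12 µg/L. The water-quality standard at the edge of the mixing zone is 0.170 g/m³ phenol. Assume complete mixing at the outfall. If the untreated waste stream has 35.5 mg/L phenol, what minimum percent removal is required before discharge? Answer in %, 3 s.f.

93.0 %

47.5 ML/d = 0.5498 m³/s.
12 µg/L = 0.012 mg/L.
Mass balance: 0.17·8.55 = 0.5498·Cₑ + 8·0.012.
Cₑ = (1.453 − 0.096) / 0.5498 = 2.469 mg/L.
Required removal = 1 − 2.469/35.5 = 93.04 %.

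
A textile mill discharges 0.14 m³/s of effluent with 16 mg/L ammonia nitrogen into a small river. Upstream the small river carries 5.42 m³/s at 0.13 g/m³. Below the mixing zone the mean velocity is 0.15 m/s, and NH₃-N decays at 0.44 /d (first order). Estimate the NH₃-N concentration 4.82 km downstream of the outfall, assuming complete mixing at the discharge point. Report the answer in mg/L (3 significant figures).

After complete mixing, C₀ = (0.14·16 + 5.42·0.13) / 5.56 = 0.5296 mg/L.
Travel time t = 4820 m / 0.15 m/s = 3.213e+04 s = 0.3719 d.
C = 0.5296·exp(−0.44·0.3719) = 0.5296·0.849 = 0.4497 mg/L.

0.450 mg/L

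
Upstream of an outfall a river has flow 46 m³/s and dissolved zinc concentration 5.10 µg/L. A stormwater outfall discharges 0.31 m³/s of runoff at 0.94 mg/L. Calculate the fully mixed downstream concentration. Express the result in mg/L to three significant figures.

5.10 µg/L = 0.0051 mg/L.
Flow-weighted mixing gives C = (0.31·0.94 + 46·0.0051) / (0.31 + 46) = 0.526/46.31 = 0.01136 mg/L.

0.0114 mg/L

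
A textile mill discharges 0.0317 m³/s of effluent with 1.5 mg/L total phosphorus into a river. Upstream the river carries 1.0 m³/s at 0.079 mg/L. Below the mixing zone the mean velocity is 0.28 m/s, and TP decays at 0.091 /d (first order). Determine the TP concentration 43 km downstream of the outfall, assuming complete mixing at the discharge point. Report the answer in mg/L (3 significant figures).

0.104 mg/L

After complete mixing, C₀ = (0.0317·1.5 + 1·0.079) / 1.032 = 0.1227 mg/L.
Travel time t = 4.3e+04 m / 0.28 m/s = 1.536e+05 s = 1.777 d.
C = 0.1227·exp(−0.091·1.777) = 0.1227·0.8507 = 0.1043 mg/L.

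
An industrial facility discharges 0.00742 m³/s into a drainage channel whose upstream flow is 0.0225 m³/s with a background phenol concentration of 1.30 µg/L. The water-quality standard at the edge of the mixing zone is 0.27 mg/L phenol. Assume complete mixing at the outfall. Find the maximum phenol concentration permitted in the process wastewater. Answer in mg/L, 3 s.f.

1.08 mg/L

1.30 µg/L = 0.0013 mg/L.
Mass balance: 0.27·0.02992 = 0.00742·Cₑ + 0.0225·0.0013.
Cₑ = (0.008078 − 2.925e-05) / 0.00742 = 1.085 mg/L.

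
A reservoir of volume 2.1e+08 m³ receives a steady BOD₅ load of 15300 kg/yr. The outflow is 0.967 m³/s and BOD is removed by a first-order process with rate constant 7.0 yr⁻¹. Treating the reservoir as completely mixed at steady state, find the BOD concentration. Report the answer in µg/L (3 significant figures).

Outflow Q = 0.967 m³/s × 3.156e+07 s/yr = 3.052e+07 m³/yr.
Steady-state CSTR mass balance: W = Q·C + k·V·C, so C = W/(Q + kV).
Q + kV = 3.052e+07 + 7.0·2.1e+08 = 1.501e+09 m³/yr.
C = 15300/1.501e+09 = 1.02e-05 kg/m³ = 0.0102 mg/L = 10.2 µg/L.

10.2 µg/L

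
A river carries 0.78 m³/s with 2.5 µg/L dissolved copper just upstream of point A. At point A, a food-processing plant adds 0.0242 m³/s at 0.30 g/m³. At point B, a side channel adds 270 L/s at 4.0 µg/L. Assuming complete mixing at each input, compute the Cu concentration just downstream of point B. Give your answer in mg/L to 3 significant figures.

0.00958 mg/L

2.5 µg/L = 0.0025 mg/L.
After input A: C = (0.78·0.0025 + 0.0242·0.3) / 0.8042 = 0.01145 mg/L.
270 L/s = 0.27 m³/s.
4.0 µg/L = 0.004 mg/L.
After input B: C = (0.8042·0.01145 + 0.27·0.004) / 1.074 = 0.009579 mg/L.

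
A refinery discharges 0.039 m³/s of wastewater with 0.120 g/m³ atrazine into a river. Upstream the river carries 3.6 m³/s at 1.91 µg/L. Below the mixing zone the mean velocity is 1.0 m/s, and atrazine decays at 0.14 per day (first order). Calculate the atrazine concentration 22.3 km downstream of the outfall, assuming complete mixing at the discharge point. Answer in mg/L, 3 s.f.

0.00306 mg/L

1.91 µg/L = 0.00191 mg/L.
After complete mixing, C₀ = (0.039·0.12 + 3.6·0.00191) / 3.639 = 0.003176 mg/L.
Travel time t = 2.23e+04 m / 1.0 m/s = 2.23e+04 s = 0.2581 d.
C = 0.003176·exp(−0.14·0.2581) = 0.003176·0.9645 = 0.003063 mg/L.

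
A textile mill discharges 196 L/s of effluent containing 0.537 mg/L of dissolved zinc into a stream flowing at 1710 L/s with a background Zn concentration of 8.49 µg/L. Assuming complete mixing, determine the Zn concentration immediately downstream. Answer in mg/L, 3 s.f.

0.0628 mg/L

196 L/s = 0.196 m³/s.
1710 L/s = 1.71 m³/s.
8.49 µg/L = 0.00849 mg/L.
Flow-weighted mixing gives C = (0.196·0.537 + 1.71·0.00849) / (0.196 + 1.71) = 0.1198/1.906 = 0.06284 mg/L.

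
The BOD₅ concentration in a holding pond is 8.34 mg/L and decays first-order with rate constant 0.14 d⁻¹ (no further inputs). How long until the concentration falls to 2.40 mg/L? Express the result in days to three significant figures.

t = ln(C₀/C)/k = ln(8.34/2.40)/0.14 = 1.246/0.14 = 8.897 d.

8.90 d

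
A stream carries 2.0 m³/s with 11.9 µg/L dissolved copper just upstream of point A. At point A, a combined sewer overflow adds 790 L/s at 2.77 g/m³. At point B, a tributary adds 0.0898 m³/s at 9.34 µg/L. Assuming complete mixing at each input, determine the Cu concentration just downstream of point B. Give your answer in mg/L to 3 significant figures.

11.9 µg/L = 0.0119 mg/L.
790 L/s = 0.79 m³/s.
After input A: C = (2·0.0119 + 0.79·2.77) / 2.79 = 0.7929 mg/L.
9.34 µg/L = 0.00934 mg/L.
After input B: C = (2.79·0.7929 + 0.0898·0.00934) / 2.88 = 0.7684 mg/L.

0.768 mg/L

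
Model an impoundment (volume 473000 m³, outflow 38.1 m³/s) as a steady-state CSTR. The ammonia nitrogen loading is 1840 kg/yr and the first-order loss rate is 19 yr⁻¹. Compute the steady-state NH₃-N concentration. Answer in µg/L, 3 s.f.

1.52 µg/L

Outflow Q = 38.1 m³/s × 3.156e+07 s/yr = 1.202e+09 m³/yr.
Steady-state CSTR mass balance: W = Q·C + k·V·C, so C = W/(Q + kV).
Q + kV = 1.202e+09 + 19·473000 = 1.211e+09 m³/yr.
C = 1840/1.211e+09 = 1.519e-06 kg/m³ = 0.001519 mg/L = 1.519 µg/L.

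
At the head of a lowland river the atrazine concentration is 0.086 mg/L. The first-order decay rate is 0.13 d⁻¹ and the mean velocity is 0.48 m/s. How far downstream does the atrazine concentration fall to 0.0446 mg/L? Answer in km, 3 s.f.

209 km

From C = C₀·e^(−kt), t = ln(C₀/C)/k = ln(0.086/0.0446)/0.13 = 0.6566/0.13 = 5.051 d.
Distance = v·t = 0.48 m/s × 4.364e+05 s = 2.095e+05 m = 209.5 km.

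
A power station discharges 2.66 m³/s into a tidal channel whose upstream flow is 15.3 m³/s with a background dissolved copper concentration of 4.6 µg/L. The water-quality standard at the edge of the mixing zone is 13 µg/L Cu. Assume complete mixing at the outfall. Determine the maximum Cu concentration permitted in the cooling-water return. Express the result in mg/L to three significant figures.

0.0613 mg/L

4.6 µg/L = 0.0046 mg/L.
13 µg/L = 0.013 mg/L.
Mass balance: 0.013·17.96 = 2.66·Cₑ + 15.3·0.0046.
Cₑ = (0.2335 − 0.07038) / 2.66 = 0.06132 mg/L.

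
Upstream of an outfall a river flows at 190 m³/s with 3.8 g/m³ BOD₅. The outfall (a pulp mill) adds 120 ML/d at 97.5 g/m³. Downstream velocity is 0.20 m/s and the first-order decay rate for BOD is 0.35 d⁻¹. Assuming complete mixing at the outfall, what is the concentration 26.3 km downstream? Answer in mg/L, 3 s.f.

2.63 mg/L

120 ML/d = 1.389 m³/s.
After complete mixing, C₀ = (1.389·97.5 + 190·3.8) / 191.4 = 4.48 mg/L.
Travel time t = 2.63e+04 m / 0.20 m/s = 1.315e+05 s = 1.522 d.
C = 4.48·exp(−0.35·1.522) = 4.48·0.587 = 2.63 mg/L.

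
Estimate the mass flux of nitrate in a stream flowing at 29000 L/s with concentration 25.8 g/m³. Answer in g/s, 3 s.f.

748 g/s

29000 L/s = 29 m³/s.
Mass flux = Q·C = 29 m³/s × 25.8 g/m³ = 748.2 g/s.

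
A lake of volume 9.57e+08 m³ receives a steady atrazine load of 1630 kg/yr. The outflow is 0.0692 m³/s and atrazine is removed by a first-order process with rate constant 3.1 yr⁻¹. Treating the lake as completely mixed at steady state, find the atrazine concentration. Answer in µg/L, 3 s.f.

0.549 µg/L

Outflow Q = 0.0692 m³/s × 3.156e+07 s/yr = 2.184e+06 m³/yr.
Steady-state CSTR mass balance: W = Q·C + k·V·C, so C = W/(Q + kV).
Q + kV = 2.184e+06 + 3.1·9.57e+08 = 2.969e+09 m³/yr.
C = 1630/2.969e+09 = 5.49e-07 kg/m³ = 0.000549 mg/L = 0.549 µg/L.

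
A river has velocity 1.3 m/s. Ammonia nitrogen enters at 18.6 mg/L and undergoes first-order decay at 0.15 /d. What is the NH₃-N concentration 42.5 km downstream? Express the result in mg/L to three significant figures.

17.6 mg/L

Travel time t = 42.5 km / 1.3 m/s = 4.25e+04/1.3 = 3.269e+04 s = 0.3784 d.
First-order decay: C = 18.6·exp(−0.15·0.3784) = 18.6·0.9448 = 17.57 mg/L.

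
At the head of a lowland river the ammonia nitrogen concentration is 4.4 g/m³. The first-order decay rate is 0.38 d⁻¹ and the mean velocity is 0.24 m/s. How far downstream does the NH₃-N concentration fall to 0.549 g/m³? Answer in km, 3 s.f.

From C = C₀·e^(−kt), t = ln(C₀/C)/k = ln(4.4/0.549)/0.38 = 2.081/0.38 = 5.477 d.
Distance = v·t = 0.24 m/s × 4.732e+05 s = 1.136e+05 m = 113.6 km.

114 km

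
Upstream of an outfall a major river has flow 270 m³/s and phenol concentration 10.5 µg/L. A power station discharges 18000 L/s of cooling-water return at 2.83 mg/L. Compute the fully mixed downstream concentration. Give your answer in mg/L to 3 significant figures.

18000 L/s = 18 m³/s.
10.5 µg/L = 0.0105 mg/L.
By mass balance at complete mixing, C = (18·2.83 + 270·0.0105) / (18 + 270) = 53.77/288 = 0.1867 mg/L.

0.187 mg/L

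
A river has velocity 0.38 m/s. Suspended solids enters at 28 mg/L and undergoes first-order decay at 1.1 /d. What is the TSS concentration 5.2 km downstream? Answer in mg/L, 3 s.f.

Travel time t = 5.2 km / 0.38 m/s = 5200/0.38 = 1.368e+04 s = 0.1584 d.
First-order decay: C = 28·exp(−1.1·0.1584) = 28·0.8401 = 23.52 mg/L.

23.5 mg/L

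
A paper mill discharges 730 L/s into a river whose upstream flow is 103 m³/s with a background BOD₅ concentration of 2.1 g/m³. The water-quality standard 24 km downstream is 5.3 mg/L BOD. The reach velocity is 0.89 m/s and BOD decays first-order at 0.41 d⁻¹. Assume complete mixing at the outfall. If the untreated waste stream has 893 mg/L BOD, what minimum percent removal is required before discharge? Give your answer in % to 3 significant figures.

730 L/s = 0.73 m³/s.
Travel time to the compliance point: t = 2.4e+04/0.89 = 2.697e+04 s = 0.3121 d; decay factor exp(−0.41·0.3121) = 0.8799.
So the concentration just after mixing may be at most 5.3/0.8799 = 6.024 mg/L.
Mass balance: 6.024·103.7 = 0.73·Cₑ + 103·2.1.
Cₑ = (624.8 − 216.3) / 0.73 = 559.6 mg/L.
Required removal = 1 − 559.6/893 = 37.33 %.

37.3 %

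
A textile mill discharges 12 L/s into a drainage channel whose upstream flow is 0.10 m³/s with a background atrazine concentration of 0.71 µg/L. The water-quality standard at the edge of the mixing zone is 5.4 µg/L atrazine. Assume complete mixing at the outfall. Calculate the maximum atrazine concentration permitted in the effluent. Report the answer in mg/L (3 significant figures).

12 L/s = 0.012 m³/s.
0.71 µg/L = 0.00071 mg/L.
5.4 µg/L = 0.0054 mg/L.
Mass balance: 0.0054·0.112 = 0.012·Cₑ + 0.1·0.00071.
Cₑ = (0.0006048 − 7.1e-05) / 0.012 = 0.04448 mg/L.

0.0445 mg/L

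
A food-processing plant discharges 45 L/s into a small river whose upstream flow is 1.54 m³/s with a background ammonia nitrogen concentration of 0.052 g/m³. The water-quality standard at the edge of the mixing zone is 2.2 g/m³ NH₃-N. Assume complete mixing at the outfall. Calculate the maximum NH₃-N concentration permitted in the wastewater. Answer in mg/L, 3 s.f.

75.7 mg/L

45 L/s = 0.045 m³/s.
Mass balance: 2.2·1.585 = 0.045·Cₑ + 1.54·0.052.
Cₑ = (3.487 − 0.08008) / 0.045 = 75.71 mg/L.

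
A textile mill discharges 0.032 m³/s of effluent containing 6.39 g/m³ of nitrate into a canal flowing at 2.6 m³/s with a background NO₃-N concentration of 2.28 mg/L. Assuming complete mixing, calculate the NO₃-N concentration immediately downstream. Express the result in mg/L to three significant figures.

2.33 mg/L

Conservation of mass across the mixing zone: C = (0.032·6.39 + 2.6·2.28) / (0.032 + 2.6) = 6.132/2.632 = 2.33 mg/L.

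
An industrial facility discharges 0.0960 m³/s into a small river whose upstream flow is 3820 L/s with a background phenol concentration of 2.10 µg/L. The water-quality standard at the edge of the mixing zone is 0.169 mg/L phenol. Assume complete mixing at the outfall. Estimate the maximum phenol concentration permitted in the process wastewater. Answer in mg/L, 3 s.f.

3820 L/s = 3.82 m³/s.
2.10 µg/L = 0.0021 mg/L.
Mass balance: 0.169·3.916 = 0.096·Cₑ + 3.82·0.0021.
Cₑ = (0.6618 − 0.008022) / 0.096 = 6.81 mg/L.

6.81 mg/L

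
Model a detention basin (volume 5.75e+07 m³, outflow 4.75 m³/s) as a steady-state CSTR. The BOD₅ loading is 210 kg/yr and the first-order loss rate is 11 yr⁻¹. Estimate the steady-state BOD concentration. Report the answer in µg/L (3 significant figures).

0.268 µg/L

Outflow Q = 4.75 m³/s × 3.156e+07 s/yr = 1.499e+08 m³/yr.
Steady-state CSTR mass balance: W = Q·C + k·V·C, so C = W/(Q + kV).
Q + kV = 1.499e+08 + 11·5.75e+07 = 7.824e+08 m³/yr.
C = 210/7.824e+08 = 2.684e-07 kg/m³ = 0.0002684 mg/L = 0.2684 µg/L.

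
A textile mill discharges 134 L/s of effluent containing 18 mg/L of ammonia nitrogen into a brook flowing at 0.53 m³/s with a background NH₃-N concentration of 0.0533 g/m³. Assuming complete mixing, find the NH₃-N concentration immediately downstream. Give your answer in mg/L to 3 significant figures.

134 L/s = 0.134 m³/s.
Conservation of mass across the mixing zone: C = (0.134·18 + 0.53·0.0533) / (0.134 + 0.53) = 2.44/0.664 = 3.675 mg/L.

3.68 mg/L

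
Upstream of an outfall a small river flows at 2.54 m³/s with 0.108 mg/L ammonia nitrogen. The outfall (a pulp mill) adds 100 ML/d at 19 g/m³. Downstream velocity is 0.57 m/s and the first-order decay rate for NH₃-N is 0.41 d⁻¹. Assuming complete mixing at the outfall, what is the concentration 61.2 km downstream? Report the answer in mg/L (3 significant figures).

3.62 mg/L

100 ML/d = 1.157 m³/s.
After complete mixing, C₀ = (1.157·19 + 2.54·0.108) / 3.697 = 6.022 mg/L.
Travel time t = 6.12e+04 m / 0.57 m/s = 1.074e+05 s = 1.243 d.
C = 6.022·exp(−0.41·1.243) = 6.022·0.6008 = 3.618 mg/L.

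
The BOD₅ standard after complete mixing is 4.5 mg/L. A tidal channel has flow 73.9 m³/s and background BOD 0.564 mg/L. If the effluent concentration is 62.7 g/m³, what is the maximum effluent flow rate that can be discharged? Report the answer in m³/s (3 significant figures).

Mass balance at complete mixing: C_std·(Q_w + Q_r) = Q_w·C_e + Q_r·C_b.
Rearranging, Q_w = Q_r·(C_std − C_b)/(C_e − C_std) = 73.9·(4.5 − 0.564) / (62.7 − 4.5) = 4.998 m³/s.

5.00 m³/s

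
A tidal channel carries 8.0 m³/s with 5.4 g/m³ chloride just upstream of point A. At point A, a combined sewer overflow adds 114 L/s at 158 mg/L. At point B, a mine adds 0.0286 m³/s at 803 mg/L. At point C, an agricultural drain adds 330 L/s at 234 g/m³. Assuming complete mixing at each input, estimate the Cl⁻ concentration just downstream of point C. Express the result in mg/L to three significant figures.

19.0 mg/L

114 L/s = 0.114 m³/s.
After input A: C = (8·5.4 + 0.114·158) / 8.114 = 7.544 mg/L.
After input B: C = (8.114·7.544 + 0.0286·803) / 8.143 = 10.34 mg/L.
330 L/s = 0.33 m³/s.
After input C: C = (8.143·10.34 + 0.33·234) / 8.473 = 19.05 mg/L.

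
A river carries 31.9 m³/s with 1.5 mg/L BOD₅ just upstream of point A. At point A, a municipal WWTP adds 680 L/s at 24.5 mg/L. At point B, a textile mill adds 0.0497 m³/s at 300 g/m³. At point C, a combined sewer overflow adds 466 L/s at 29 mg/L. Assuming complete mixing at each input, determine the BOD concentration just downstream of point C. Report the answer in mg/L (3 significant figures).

2.81 mg/L

680 L/s = 0.68 m³/s.
After input A: C = (31.9·1.5 + 0.68·24.5) / 32.58 = 1.98 mg/L.
After input B: C = (32.58·1.98 + 0.0497·300) / 32.63 = 2.434 mg/L.
466 L/s = 0.466 m³/s.
After input C: C = (32.63·2.434 + 0.466·29) / 33.1 = 2.808 mg/L.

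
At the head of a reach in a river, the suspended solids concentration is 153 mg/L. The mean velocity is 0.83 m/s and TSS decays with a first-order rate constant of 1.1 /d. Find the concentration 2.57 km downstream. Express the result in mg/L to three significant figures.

Travel time t = 2.57 km / 0.83 m/s = 2570/0.83 = 3096 s = 0.03584 d.
First-order decay: C = 153·exp(−1.1·0.03584) = 153·0.9613 = 147.1 mg/L.

147 mg/L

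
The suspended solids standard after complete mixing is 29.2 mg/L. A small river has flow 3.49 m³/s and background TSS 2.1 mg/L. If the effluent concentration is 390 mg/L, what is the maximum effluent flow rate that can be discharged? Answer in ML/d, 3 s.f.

22.6 ML/d

Mass balance at complete mixing: C_std·(Q_w + Q_r) = Q_w·C_e + Q_r·C_b.
Rearranging, Q_w = Q_r·(C_std − C_b)/(C_e − C_std) = 3.49·(29.2 − 2.1) / (390 − 29.2) = 0.2621 m³/s.
= 22.65 ML/d.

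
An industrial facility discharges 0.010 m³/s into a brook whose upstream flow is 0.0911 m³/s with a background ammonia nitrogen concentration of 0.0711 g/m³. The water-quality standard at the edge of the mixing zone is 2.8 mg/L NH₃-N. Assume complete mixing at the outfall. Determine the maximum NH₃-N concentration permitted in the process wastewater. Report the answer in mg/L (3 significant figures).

27.7 mg/L

Mass balance: 2.8·0.1011 = 0.01·Cₑ + 0.0911·0.0711.
Cₑ = (0.2831 − 0.006477) / 0.01 = 27.66 mg/L.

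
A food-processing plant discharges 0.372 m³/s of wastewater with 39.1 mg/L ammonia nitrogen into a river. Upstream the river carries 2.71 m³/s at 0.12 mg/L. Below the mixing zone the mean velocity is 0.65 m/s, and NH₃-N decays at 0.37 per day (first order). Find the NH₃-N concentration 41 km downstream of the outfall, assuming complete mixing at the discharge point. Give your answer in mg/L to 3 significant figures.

After complete mixing, C₀ = (0.372·39.1 + 2.71·0.12) / 3.082 = 4.825 mg/L.
Travel time t = 4.1e+04 m / 0.65 m/s = 6.308e+04 s = 0.7301 d.
C = 4.825·exp(−0.37·0.7301) = 4.825·0.7633 = 3.683 mg/L.

3.68 mg/L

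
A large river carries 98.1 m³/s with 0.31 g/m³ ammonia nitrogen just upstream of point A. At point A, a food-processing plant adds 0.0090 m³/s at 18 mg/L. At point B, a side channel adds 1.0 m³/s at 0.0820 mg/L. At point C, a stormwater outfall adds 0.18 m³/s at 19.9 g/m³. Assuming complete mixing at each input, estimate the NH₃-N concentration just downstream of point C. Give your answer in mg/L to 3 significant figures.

After input A: C = (98.1·0.31 + 0.009·18) / 98.11 = 0.3116 mg/L.
After input B: C = (98.11·0.3116 + 1·0.082) / 99.11 = 0.3093 mg/L.
After input C: C = (99.11·0.3093 + 0.18·19.9) / 99.29 = 0.3448 mg/L.

0.345 mg/L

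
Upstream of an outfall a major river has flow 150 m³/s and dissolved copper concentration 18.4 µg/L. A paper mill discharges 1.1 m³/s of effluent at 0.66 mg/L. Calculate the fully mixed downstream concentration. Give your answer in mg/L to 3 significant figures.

18.4 µg/L = 0.0184 mg/L.
Flow-weighted mixing gives C = (1.1·0.66 + 150·0.0184) / (1.1 + 150) = 3.486/151.1 = 0.02307 mg/L.

0.0231 mg/L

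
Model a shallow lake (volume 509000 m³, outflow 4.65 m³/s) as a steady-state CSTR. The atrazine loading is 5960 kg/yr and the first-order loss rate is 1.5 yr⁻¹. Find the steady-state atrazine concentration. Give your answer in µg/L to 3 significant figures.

40.4 µg/L

Outflow Q = 4.65 m³/s × 3.156e+07 s/yr = 1.467e+08 m³/yr.
Steady-state CSTR mass balance: W = Q·C + k·V·C, so C = W/(Q + kV).
Q + kV = 1.467e+08 + 1.5·509000 = 1.475e+08 m³/yr.
C = 5960/1.475e+08 = 4.041e-05 kg/m³ = 0.04041 mg/L = 40.41 µg/L.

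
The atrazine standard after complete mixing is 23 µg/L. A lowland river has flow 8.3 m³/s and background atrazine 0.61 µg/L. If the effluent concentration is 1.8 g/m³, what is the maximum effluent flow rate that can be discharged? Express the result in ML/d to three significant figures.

9.04 ML/d

0.61 µg/L = 0.00061 mg/L.
23 µg/L = 0.023 mg/L.
Mass balance at complete mixing: C_std·(Q_w + Q_r) = Q_w·C_e + Q_r·C_b.
Rearranging, Q_w = Q_r·(C_std − C_b)/(C_e − C_std) = 8.3·(0.023 − 0.00061) / (1.8 − 0.023) = 0.1046 m³/s.
= 9.036 ML/d.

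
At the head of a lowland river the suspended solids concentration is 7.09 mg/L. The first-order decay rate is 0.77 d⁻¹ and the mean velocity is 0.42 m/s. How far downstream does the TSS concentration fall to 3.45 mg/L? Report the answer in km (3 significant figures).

From C = C₀·e^(−kt), t = ln(C₀/C)/k = ln(7.09/3.45)/0.77 = 0.7203/0.77 = 0.9355 d.
Distance = v·t = 0.42 m/s × 8.082e+04 s = 3.395e+04 m = 33.95 km.

33.9 km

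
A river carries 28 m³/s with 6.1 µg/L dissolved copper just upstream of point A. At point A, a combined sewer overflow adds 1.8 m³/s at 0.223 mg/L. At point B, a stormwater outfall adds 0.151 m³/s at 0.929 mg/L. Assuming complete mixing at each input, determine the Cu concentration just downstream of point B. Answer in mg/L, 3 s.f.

6.1 µg/L = 0.0061 mg/L.
After input A: C = (28·0.0061 + 1.8·0.223) / 29.8 = 0.0192 mg/L.
After input B: C = (29.8·0.0192 + 0.151·0.929) / 29.95 = 0.02379 mg/L.

0.0238 mg/L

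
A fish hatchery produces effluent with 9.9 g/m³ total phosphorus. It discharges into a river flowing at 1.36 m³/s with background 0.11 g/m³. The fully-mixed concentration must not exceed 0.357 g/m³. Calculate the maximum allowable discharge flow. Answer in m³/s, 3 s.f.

0.0352 m³/s

Mass balance at complete mixing: C_std·(Q_w + Q_r) = Q_w·C_e + Q_r·C_b.
Rearranging, Q_w = Q_r·(C_std − C_b)/(C_e − C_std) = 1.36·(0.357 − 0.11) / (9.9 − 0.357) = 0.0352 m³/s.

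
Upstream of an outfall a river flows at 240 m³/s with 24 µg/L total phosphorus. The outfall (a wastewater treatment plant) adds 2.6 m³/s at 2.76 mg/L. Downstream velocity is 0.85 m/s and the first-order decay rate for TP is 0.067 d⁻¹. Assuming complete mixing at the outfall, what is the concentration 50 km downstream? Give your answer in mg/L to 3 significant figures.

0.0509 mg/L

24 µg/L = 0.024 mg/L.
After complete mixing, C₀ = (2.6·2.76 + 240·0.024) / 242.6 = 0.05332 mg/L.
Travel time t = 5e+04 m / 0.85 m/s = 5.882e+04 s = 0.6808 d.
C = 0.05332·exp(−0.067·0.6808) = 0.05332·0.9554 = 0.05094 mg/L.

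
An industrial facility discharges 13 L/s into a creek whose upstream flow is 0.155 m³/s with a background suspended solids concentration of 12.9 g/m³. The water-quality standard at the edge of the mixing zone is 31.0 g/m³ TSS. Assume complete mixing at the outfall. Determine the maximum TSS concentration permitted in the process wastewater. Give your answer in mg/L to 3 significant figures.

247 mg/L

13 L/s = 0.013 m³/s.
Mass balance: 31·0.168 = 0.013·Cₑ + 0.155·12.9.
Cₑ = (5.208 − 2) / 0.013 = 246.8 mg/L.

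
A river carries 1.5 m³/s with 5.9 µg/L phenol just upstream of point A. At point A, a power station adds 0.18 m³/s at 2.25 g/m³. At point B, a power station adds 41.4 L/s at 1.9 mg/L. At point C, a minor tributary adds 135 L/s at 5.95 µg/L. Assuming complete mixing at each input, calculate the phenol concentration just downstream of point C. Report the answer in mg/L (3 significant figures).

5.9 µg/L = 0.0059 mg/L.
After input A: C = (1.5·0.0059 + 0.18·2.25) / 1.68 = 0.2463 mg/L.
41.4 L/s = 0.0414 m³/s.
After input B: C = (1.68·0.2463 + 0.0414·1.9) / 1.721 = 0.2861 mg/L.
135 L/s = 0.135 m³/s.
5.95 µg/L = 0.00595 mg/L.
After input C: C = (1.721·0.2861 + 0.135·0.00595) / 1.856 = 0.2657 mg/L.

0.266 mg/L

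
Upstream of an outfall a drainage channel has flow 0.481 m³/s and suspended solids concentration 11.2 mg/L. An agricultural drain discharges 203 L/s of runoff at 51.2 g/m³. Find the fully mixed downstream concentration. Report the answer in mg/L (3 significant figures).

23.1 mg/L

203 L/s = 0.203 m³/s.
Flow-weighted mixing gives C = (0.203·51.2 + 0.481·11.2) / (0.203 + 0.481) = 15.78/0.684 = 23.07 mg/L.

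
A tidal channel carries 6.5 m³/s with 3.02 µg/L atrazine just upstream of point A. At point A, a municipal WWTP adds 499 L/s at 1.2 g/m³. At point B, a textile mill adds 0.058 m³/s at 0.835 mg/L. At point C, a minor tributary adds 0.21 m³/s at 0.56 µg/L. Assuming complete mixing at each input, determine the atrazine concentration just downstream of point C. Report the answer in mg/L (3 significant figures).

3.02 µg/L = 0.00302 mg/L.
499 L/s = 0.499 m³/s.
After input A: C = (6.5·0.00302 + 0.499·1.2) / 6.999 = 0.08836 mg/L.
After input B: C = (6.999·0.08836 + 0.058·0.835) / 7.057 = 0.0945 mg/L.
0.56 µg/L = 0.00056 mg/L.
After input C: C = (7.057·0.0945 + 0.21·0.00056) / 7.267 = 0.09178 mg/L.

0.0918 mg/L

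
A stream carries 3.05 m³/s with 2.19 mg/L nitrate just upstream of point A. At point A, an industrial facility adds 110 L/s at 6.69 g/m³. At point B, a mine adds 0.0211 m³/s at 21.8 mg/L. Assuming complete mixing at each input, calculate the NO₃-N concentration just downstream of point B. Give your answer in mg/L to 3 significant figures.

2.48 mg/L

110 L/s = 0.11 m³/s.
After input A: C = (3.05·2.19 + 0.11·6.69) / 3.16 = 2.347 mg/L.
After input B: C = (3.16·2.347 + 0.0211·21.8) / 3.181 = 2.476 mg/L.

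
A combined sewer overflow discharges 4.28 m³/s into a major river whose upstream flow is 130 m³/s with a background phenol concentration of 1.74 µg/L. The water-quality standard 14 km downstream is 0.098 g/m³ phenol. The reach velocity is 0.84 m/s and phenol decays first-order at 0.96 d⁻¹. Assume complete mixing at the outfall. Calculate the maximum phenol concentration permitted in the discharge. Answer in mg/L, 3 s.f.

1.74 µg/L = 0.00174 mg/L.
Travel time to the compliance point: t = 1.4e+04/0.84 = 1.667e+04 s = 0.1929 d; decay factor exp(−0.96·0.1929) = 0.831.
So the concentration just after mixing may be at most 0.098/0.831 = 0.1179 mg/L.
Mass balance: 0.1179·134.3 = 4.28·Cₑ + 130·0.00174.
Cₑ = (15.84 − 0.2262) / 4.28 = 3.647 mg/L.

3.65 mg/L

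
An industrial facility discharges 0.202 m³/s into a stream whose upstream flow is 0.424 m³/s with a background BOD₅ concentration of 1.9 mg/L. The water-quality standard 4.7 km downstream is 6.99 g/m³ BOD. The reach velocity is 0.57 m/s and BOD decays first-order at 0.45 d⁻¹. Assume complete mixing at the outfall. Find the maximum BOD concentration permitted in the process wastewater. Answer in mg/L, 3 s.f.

Travel time to the compliance point: t = 4700/0.57 = 8246 s = 0.09544 d; decay factor exp(−0.45·0.09544) = 0.958.
So the concentration just after mixing may be at most 6.99/0.958 = 7.297 mg/L.
Mass balance: 7.297·0.626 = 0.202·Cₑ + 0.424·1.9.
Cₑ = (4.568 − 0.8056) / 0.202 = 18.62 mg/L.

18.6 mg/L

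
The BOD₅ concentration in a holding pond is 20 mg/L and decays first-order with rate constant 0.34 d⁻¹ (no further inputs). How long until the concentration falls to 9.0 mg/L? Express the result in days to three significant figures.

2.35 d

t = ln(C₀/C)/k = ln(20/9.0)/0.34 = 0.7985/0.34 = 2.349 d.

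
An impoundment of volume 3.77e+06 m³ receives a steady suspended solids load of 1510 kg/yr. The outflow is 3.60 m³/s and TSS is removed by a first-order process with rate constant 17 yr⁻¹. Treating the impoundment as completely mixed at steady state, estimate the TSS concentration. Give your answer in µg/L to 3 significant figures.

Outflow Q = 3.60 m³/s × 3.156e+07 s/yr = 1.136e+08 m³/yr.
Steady-state CSTR mass balance: W = Q·C + k·V·C, so C = W/(Q + kV).
Q + kV = 1.136e+08 + 17·3.77e+06 = 1.777e+08 m³/yr.
C = 1510/1.777e+08 = 8.498e-06 kg/m³ = 0.008498 mg/L = 8.498 µg/L.

8.50 µg/L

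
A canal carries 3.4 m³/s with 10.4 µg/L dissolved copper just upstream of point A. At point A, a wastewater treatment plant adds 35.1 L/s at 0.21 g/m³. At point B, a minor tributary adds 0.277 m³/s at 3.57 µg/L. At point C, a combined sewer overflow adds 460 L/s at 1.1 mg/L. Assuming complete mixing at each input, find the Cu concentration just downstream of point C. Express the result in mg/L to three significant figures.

0.132 mg/L

10.4 µg/L = 0.0104 mg/L.
35.1 L/s = 0.0351 m³/s.
After input A: C = (3.4·0.0104 + 0.0351·0.21) / 3.435 = 0.01244 mg/L.
3.57 µg/L = 0.00357 mg/L.
After input B: C = (3.435·0.01244 + 0.277·0.00357) / 3.712 = 0.01178 mg/L.
460 L/s = 0.46 m³/s.
After input C: C = (3.712·0.01178 + 0.46·1.1) / 4.172 = 0.1318 mg/L.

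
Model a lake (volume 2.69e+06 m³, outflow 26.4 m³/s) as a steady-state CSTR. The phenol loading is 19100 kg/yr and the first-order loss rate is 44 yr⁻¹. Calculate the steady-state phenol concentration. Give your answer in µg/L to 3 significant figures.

20.1 µg/L

Outflow Q = 26.4 m³/s × 3.156e+07 s/yr = 8.331e+08 m³/yr.
Steady-state CSTR mass balance: W = Q·C + k·V·C, so C = W/(Q + kV).
Q + kV = 8.331e+08 + 44·2.69e+06 = 9.515e+08 m³/yr.
C = 19100/9.515e+08 = 2.007e-05 kg/m³ = 0.02007 mg/L = 20.07 µg/L.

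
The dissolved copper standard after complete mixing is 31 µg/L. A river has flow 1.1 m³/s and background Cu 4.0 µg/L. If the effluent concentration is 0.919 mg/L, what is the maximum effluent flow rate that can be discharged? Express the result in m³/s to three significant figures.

0.0334 m³/s

4.0 µg/L = 0.004 mg/L.
31 µg/L = 0.031 mg/L.
Mass balance at complete mixing: C_std·(Q_w + Q_r) = Q_w·C_e + Q_r·C_b.
Rearranging, Q_w = Q_r·(C_std − C_b)/(C_e − C_std) = 1.1·(0.031 − 0.004) / (0.919 − 0.031) = 0.03345 m³/s.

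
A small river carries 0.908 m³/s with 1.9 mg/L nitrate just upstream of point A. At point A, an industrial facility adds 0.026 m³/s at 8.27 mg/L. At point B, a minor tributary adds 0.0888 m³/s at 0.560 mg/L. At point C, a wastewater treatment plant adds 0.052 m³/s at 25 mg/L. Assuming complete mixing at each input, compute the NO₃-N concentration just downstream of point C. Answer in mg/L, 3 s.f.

After input A: C = (0.908·1.9 + 0.026·8.27) / 0.934 = 2.077 mg/L.
After input B: C = (0.934·2.077 + 0.0888·0.56) / 1.023 = 1.946 mg/L.
After input C: C = (1.023·1.946 + 0.052·25) / 1.075 = 3.061 mg/L.

3.06 mg/L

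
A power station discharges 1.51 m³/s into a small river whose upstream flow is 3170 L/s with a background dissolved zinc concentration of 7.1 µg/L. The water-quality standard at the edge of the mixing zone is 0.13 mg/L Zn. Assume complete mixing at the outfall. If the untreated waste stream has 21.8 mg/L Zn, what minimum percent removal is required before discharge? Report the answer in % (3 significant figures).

98.2 %

3170 L/s = 3.17 m³/s.
7.1 µg/L = 0.0071 mg/L.
Mass balance: 0.13·4.68 = 1.51·Cₑ + 3.17·0.0071.
Cₑ = (0.6084 − 0.02251) / 1.51 = 0.388 mg/L.
Required removal = 1 − 0.388/21.8 = 98.22 %.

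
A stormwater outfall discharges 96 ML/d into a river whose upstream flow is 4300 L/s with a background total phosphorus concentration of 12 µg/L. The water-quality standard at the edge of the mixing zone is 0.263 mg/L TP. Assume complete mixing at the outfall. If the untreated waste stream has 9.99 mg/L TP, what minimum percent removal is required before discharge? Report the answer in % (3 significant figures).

96 ML/d = 1.111 m³/s.
4300 L/s = 4.3 m³/s.
12 µg/L = 0.012 mg/L.
Mass balance: 0.263·5.411 = 1.111·Cₑ + 4.3·0.012.
Cₑ = (1.423 − 0.0516) / 1.111 = 1.234 mg/L.
Required removal = 1 − 1.234/9.99 = 87.64 %.

87.6 %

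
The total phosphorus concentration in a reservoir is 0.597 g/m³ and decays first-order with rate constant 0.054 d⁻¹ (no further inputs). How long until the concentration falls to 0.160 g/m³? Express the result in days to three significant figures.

24.4 d

t = ln(C₀/C)/k = ln(0.597/0.160)/0.054 = 1.317/0.054 = 24.38 d.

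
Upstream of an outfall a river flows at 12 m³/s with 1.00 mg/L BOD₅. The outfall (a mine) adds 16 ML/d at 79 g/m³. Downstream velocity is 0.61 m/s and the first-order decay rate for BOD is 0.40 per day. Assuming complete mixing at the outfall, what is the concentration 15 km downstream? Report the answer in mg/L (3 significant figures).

1.95 mg/L

16 ML/d = 0.1852 m³/s.
After complete mixing, C₀ = (0.1852·79 + 12·1) / 12.19 = 2.185 mg/L.
Travel time t = 1.5e+04 m / 0.61 m/s = 2.459e+04 s = 0.2846 d.
C = 2.185·exp(−0.40·0.2846) = 2.185·0.8924 = 1.95 mg/L.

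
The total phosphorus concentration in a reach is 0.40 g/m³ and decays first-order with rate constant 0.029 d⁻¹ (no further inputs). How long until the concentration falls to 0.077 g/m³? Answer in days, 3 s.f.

56.8 d

t = ln(C₀/C)/k = ln(0.40/0.077)/0.029 = 1.648/0.029 = 56.82 d.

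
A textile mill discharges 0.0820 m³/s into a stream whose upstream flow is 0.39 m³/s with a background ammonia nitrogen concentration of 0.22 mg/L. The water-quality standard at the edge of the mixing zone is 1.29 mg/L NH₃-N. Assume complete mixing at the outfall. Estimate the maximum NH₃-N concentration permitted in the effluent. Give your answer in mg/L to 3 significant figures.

6.38 mg/L

Mass balance: 1.29·0.472 = 0.082·Cₑ + 0.39·0.22.
Cₑ = (0.6089 − 0.0858) / 0.082 = 6.379 mg/L.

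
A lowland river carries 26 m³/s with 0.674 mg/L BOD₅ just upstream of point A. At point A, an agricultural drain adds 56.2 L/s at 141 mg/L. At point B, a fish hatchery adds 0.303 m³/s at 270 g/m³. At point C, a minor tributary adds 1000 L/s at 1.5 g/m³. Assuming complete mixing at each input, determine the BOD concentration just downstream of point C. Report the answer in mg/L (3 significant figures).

56.2 L/s = 0.0562 m³/s.
After input A: C = (26·0.674 + 0.0562·141) / 26.06 = 0.9767 mg/L.
After input B: C = (26.06·0.9767 + 0.303·270) / 26.36 = 4.069 mg/L.
1000 L/s = 1 m³/s.
After input C: C = (26.36·4.069 + 1·1.5) / 27.36 = 3.975 mg/L.

3.98 mg/L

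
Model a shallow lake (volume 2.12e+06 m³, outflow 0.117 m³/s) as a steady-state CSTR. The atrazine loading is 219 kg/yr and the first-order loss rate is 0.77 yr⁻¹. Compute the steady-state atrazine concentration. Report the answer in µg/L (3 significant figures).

41.1 µg/L

Outflow Q = 0.117 m³/s × 3.156e+07 s/yr = 3.692e+06 m³/yr.
Steady-state CSTR mass balance: W = Q·C + k·V·C, so C = W/(Q + kV).
Q + kV = 3.692e+06 + 0.77·2.12e+06 = 5.325e+06 m³/yr.
C = 219/5.325e+06 = 4.113e-05 kg/m³ = 0.04113 mg/L = 41.13 µg/L.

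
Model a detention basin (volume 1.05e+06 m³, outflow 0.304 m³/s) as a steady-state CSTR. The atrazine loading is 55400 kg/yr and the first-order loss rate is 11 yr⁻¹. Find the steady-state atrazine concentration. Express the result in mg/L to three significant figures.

2.62 mg/L

Outflow Q = 0.304 m³/s × 3.156e+07 s/yr = 9.594e+06 m³/yr.
Steady-state CSTR mass balance: W = Q·C + k·V·C, so C = W/(Q + kV).
Q + kV = 9.594e+06 + 11·1.05e+06 = 2.114e+07 m³/yr.
C = 55400/2.114e+07 = 0.00262 kg/m³ = 2.62 mg/L.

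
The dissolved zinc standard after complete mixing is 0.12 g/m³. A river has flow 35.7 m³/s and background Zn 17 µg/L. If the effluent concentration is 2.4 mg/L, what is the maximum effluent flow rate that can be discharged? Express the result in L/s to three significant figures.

1610 L/s

17 µg/L = 0.017 mg/L.
Mass balance at complete mixing: C_std·(Q_w + Q_r) = Q_w·C_e + Q_r·C_b.
Rearranging, Q_w = Q_r·(C_std − C_b)/(C_e − C_std) = 35.7·(0.12 − 0.017) / (2.4 − 0.12) = 1.613 m³/s.
= 1613 L/s.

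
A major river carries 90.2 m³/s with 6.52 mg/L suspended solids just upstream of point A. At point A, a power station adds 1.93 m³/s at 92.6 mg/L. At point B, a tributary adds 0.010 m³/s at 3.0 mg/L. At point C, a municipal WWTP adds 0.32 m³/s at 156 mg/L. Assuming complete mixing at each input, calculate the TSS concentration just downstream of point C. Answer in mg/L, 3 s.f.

8.83 mg/L

After input A: C = (90.2·6.52 + 1.93·92.6) / 92.13 = 8.323 mg/L.
After input B: C = (92.13·8.323 + 0.01·3) / 92.14 = 8.323 mg/L.
After input C: C = (92.14·8.323 + 0.32·156) / 92.46 = 8.834 mg/L.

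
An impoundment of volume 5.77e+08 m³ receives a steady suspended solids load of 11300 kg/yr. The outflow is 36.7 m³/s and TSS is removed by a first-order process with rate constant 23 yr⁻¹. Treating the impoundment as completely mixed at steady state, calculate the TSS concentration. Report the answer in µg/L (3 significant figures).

Outflow Q = 36.7 m³/s × 3.156e+07 s/yr = 1.158e+09 m³/yr.
Steady-state CSTR mass balance: W = Q·C + k·V·C, so C = W/(Q + kV).
Q + kV = 1.158e+09 + 23·5.77e+08 = 1.443e+10 m³/yr.
C = 11300/1.443e+10 = 7.831e-07 kg/m³ = 0.0007831 mg/L = 0.7831 µg/L.

0.783 µg/L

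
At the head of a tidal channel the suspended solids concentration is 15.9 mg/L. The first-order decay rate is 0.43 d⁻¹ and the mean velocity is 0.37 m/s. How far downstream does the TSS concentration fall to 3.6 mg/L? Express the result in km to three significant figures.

From C = C₀·e^(−kt), t = ln(C₀/C)/k = ln(15.9/3.6)/0.43 = 1.485/0.43 = 3.454 d.
Distance = v·t = 0.37 m/s × 2.985e+05 s = 1.104e+05 m = 110.4 km.

110 km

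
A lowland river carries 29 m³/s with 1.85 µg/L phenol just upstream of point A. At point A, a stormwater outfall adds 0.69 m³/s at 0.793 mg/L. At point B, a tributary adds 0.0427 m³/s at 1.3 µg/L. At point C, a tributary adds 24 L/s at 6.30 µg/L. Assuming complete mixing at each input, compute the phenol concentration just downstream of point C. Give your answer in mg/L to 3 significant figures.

1.85 µg/L = 0.00185 mg/L.
After input A: C = (29·0.00185 + 0.69·0.793) / 29.69 = 0.02024 mg/L.
1.3 µg/L = 0.0013 mg/L.
After input B: C = (29.69·0.02024 + 0.0427·0.0013) / 29.73 = 0.02021 mg/L.
24 L/s = 0.024 m³/s.
6.30 µg/L = 0.0063 mg/L.
After input C: C = (29.73·0.02021 + 0.024·0.0063) / 29.76 = 0.0202 mg/L.

0.0202 mg/L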